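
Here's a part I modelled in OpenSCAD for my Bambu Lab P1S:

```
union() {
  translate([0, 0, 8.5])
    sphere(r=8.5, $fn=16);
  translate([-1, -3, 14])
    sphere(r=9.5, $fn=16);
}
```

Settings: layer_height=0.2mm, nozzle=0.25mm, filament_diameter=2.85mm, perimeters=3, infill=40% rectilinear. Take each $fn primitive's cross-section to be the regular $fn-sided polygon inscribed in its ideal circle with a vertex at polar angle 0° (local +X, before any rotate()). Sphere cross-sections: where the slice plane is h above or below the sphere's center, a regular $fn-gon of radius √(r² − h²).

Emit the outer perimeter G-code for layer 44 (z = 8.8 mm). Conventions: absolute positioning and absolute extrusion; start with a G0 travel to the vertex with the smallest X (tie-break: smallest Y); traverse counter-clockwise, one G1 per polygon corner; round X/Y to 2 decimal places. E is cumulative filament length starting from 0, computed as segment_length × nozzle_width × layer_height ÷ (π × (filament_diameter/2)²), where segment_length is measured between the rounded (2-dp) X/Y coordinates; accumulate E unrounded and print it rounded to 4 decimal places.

G0 X-8.95 Y-3.00 Z8.80
G1 X-8.35 Y-6.04 E0.0243
G1 X-6.62 Y-8.62 E0.0486
G1 X-4.04 Y-10.35 E0.0730
G1 X-1.00 Y-10.95 E0.0973
G1 X2.04 Y-10.35 E0.1216
G1 X4.62 Y-8.62 E0.1459
G1 X6.35 Y-6.04 E0.1702
G1 X6.50 Y-5.27 E0.1764
G1 X7.85 Y-3.25 E0.1954
G1 X8.49 Y0.00 E0.2214
G1 X7.85 Y3.25 E0.2474
G1 X6.01 Y6.01 E0.2734
G1 X3.25 Y7.85 E0.2994
G1 X0.00 Y8.49 E0.3253
G1 X-3.25 Y7.85 E0.3513
G1 X-6.01 Y6.01 E0.3773
G1 X-7.85 Y3.25 E0.4033
G1 X-8.49 Y0.00 E0.4292
G1 X-8.42 Y-0.35 E0.4320
G1 X-8.95 Y-3.00 E0.4532

At z = 8.8 mm: the sphere: section is a regular 16-gon, circumradius = √(r²−h²) = √(8.5²−0.3²) = 8.495; the r=9.5 sphere at (-1, -3) contributes a regular 16-gon of circumradius √(9.5²−5.2²) = 7.950; Taking the union: the regions partially overlap (shared area 155.45 mm²), so overlapping operands fuse into one piece — 1 connected region. The outline is a single polygon with 20 vertices. Extrusion per mm of travel: 0.25 × 0.2 / (π × 1.425²) = 0.007838. Accumulating E over each segment gives final E = 0.4532.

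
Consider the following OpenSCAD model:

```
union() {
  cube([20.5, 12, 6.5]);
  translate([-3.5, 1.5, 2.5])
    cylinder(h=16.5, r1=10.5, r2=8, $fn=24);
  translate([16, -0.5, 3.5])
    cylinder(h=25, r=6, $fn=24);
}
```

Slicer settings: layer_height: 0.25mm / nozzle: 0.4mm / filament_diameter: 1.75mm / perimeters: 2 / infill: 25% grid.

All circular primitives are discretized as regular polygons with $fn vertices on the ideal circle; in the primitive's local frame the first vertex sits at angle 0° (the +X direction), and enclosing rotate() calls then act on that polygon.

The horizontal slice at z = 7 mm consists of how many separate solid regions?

At z = 7 mm: the cube is absent (z outside [0, 6.5]); the cone at (-3.5, 1.5): at t=0.273 of its height the radius interpolates to r₁+(r₂−r₁)t = 9.818, giving a regular 24-gon of that circumradius; the cylinder at (16, -0.5): section is a regular 24-gon, circumradius r=6; Combining (union): the 2 present regions are separate (no shared area or edge), so areas and boundary lengths simply add and each stays a separate island — 2 connected regions. The result has 2 disconnected regions.

2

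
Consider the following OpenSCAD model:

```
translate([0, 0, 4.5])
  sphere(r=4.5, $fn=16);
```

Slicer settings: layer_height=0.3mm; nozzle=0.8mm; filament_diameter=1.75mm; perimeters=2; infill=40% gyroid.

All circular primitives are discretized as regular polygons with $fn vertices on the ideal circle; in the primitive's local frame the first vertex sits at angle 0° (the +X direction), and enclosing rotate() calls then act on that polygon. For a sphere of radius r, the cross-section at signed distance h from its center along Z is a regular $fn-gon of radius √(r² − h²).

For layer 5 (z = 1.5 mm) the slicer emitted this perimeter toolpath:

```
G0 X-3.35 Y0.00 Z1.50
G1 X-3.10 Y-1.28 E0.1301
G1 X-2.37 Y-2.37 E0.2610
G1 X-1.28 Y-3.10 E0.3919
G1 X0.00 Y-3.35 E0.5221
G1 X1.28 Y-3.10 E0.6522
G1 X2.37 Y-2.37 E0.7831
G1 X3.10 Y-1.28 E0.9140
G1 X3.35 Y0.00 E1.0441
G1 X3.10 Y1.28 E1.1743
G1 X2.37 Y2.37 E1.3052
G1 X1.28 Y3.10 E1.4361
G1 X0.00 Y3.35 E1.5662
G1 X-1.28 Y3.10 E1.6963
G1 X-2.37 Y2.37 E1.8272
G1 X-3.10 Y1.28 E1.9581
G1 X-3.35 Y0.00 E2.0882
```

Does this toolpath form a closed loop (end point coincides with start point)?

yes

Start point (G0): (-3.35, 0.00). End point (last G1): the path returns to the start — closed.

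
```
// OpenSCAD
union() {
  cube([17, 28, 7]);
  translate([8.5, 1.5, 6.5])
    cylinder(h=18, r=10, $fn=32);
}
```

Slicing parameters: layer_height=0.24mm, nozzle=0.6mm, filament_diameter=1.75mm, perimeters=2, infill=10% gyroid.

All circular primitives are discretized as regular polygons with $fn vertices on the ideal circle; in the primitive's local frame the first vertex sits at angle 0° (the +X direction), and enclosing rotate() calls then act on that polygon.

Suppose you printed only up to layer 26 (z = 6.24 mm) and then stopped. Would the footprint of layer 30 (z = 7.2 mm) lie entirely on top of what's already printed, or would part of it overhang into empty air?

part overhangs

Compare the two slices. At z = 6.24: the cube is present — its section is the full 17×28 rectangle (area 476.00 mm²); the cylinder at (8.5, 1.5) is absent (z outside [6.5, 24.5]); Taking the union: only the 17×28 cube is present, so the union is just that shape — area = 476.00 mm². At z = 7.2: the cube is not intersected at this z (z outside [0, 7]); the r=10 cylinder at (8.5, 1.5) contributes a regular 32-gon of circumradius 10 (area = (32/2)·10.000²·sin(360°/32) = 312.14 mm²); Merging all regions: only the r=10 cylinder at (8.5, 1.5) is present, so the union is just that shape — area = 312.14 mm². Checking containment: at z = 7.2 the cross-section extends beyond the z = 6.24 cross-section by about 140.91 mm².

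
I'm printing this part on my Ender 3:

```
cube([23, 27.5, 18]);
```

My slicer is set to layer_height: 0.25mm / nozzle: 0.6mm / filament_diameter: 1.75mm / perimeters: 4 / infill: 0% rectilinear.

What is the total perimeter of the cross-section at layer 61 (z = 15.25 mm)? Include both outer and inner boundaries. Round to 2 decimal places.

101.00 mm

At z = 15.25 mm: the 23×27.5 cube contributes its full rectangle (perimeter 101.00 mm). Overall, the cross-section is a single solid region. Total boundary length (outer) = 101.00 mm.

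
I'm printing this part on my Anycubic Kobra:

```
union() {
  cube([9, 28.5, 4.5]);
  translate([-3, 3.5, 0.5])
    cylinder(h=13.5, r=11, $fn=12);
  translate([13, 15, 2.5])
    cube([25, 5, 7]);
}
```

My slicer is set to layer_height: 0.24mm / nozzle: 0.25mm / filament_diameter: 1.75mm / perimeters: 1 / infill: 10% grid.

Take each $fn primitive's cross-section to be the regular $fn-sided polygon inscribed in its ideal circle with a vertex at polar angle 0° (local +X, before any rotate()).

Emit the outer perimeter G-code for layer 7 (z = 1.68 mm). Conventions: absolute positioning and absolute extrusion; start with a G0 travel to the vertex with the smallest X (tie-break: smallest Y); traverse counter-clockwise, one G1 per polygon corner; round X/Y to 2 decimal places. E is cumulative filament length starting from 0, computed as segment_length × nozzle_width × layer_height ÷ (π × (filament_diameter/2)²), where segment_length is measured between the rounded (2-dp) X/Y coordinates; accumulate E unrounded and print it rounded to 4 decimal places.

At z = 1.68 mm: the cube is present — its section is the full 9×28.5 rectangle; the cylinder at (-3, 3.5): section is a regular 12-gon, circumradius r=11; the cube at (13, 15) does not reach this height (z outside [2.5, 9.5]); Taking the union: the regions partially overlap (shared area 85.31 mm²), so overlapping operands fuse into one piece — 1 connected region. The outline is a single polygon with 14 vertices. Extrusion per mm of travel: 0.25 × 0.24 / (π × 0.875²) = 0.024945. Accumulating E over each segment gives final E = 2.6187.

G0 X-14.00 Y3.50 Z1.68
G1 X-12.53 Y-2.00 E0.1420
G1 X-8.50 Y-6.03 E0.2842
G1 X-3.00 Y-7.50 E0.4262
G1 X2.50 Y-6.03 E0.5682
G1 X6.53 Y-2.00 E0.7104
G1 X7.06 Y0.00 E0.7620
G1 X9.00 Y0.00 E0.8104
G1 X9.00 Y28.50 E1.5213
G1 X0.00 Y28.50 E1.7458
G1 X0.00 Y13.70 E2.1150
G1 X-3.00 Y14.50 E2.1925
G1 X-8.50 Y13.03 E2.3345
G1 X-12.53 Y9.00 E2.4766
G1 X-14.00 Y3.50 E2.6187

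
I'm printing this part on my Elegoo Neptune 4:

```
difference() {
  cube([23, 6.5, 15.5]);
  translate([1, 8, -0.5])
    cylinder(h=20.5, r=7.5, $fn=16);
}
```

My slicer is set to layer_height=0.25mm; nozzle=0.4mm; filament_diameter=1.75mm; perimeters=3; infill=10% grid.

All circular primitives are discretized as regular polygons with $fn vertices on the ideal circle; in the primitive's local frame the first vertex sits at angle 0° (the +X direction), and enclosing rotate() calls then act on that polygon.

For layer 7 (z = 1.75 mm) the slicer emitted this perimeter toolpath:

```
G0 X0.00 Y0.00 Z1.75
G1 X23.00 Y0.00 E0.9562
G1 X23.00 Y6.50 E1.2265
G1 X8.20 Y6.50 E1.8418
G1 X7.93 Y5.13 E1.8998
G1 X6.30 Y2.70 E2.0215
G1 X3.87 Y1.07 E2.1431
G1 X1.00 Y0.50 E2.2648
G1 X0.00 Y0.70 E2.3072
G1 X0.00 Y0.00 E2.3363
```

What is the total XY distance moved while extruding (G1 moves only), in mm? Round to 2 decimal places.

56.19 mm

Sum the Euclidean lengths of each G1 segment: total = 56.19 mm.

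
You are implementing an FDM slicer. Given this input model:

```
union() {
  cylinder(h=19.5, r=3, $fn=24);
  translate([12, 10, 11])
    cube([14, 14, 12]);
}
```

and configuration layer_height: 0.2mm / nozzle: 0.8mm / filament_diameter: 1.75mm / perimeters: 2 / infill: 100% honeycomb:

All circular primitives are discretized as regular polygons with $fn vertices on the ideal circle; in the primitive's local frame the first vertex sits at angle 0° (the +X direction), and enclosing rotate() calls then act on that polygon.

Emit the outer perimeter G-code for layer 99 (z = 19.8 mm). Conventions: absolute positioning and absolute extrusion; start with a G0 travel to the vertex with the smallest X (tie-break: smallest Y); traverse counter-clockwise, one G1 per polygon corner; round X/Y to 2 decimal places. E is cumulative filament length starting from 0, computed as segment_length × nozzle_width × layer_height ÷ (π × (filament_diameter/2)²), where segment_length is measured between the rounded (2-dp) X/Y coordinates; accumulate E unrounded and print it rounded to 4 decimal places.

G0 X12.00 Y10.00 Z19.80
G1 X26.00 Y10.00 E0.9313
G1 X26.00 Y24.00 E1.8626
G1 X12.00 Y24.00 E2.7939
G1 X12.00 Y10.00 E3.7251

At z = 19.8 mm: the cylinder is absent (z outside [0, 19.5]); the cube at (12, 10) is present — its section is the full 14×14 rectangle; Combining (union): only the 14×14 cube at (12, 10) is present, so the union is just that shape — 1 connected region. The outline is a single polygon with 4 vertices. Extrusion per mm of travel: 0.8 × 0.2 / (π × 0.875²) = 0.066520. Accumulating E over each segment gives final E = 3.7251.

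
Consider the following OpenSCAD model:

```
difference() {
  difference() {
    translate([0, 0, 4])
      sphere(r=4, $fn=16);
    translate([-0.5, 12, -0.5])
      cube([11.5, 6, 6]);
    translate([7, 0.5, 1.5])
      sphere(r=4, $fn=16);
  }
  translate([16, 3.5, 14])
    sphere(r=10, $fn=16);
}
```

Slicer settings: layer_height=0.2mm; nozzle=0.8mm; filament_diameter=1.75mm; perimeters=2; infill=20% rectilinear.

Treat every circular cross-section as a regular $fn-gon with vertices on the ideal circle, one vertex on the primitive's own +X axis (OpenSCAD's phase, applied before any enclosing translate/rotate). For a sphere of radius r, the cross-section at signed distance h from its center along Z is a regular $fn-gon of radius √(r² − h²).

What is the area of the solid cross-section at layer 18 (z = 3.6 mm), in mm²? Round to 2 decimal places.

48.15 mm²

At z = 3.6 mm: the r=4 sphere slices to a regular 16-gon of circumradius 3.980 (√(r²−h²) with h=0.4 from center) (area = (16/2)·3.980²·sin(360°/16) = 48.49 mm²); the cube at (-0.5, 12) (footprint 11.5×6) is included at this height (area 69.00 mm²); the r=4 sphere at (7, 0.5) contributes a regular 16-gon of circumradius √(4²−2.1²) = 3.404 (area = (16/2)·3.404²·sin(360°/16) = 35.48 mm²); After the difference (first − rest): starting from the r=4 sphere (48.49 mm²), the 11.5×6 cube at (-0.5, 12) misses the remaining region (no effect); the r=4 sphere at (7, 0.5) partially overlaps it — only the 0.35 mm² overlap (of its 35.48 mm²) is removed, clipping the outline — area = 48.15 mm²; the sphere at (16, 3.5) is absent (|z−center|=10.400 > r=10); Taking the first minus the rest: none of the subtracted shapes is present at this height, so the result so far is unchanged — area = 48.15 mm². Overall, the cross-section is a single solid region. Net area = 48.15 mm².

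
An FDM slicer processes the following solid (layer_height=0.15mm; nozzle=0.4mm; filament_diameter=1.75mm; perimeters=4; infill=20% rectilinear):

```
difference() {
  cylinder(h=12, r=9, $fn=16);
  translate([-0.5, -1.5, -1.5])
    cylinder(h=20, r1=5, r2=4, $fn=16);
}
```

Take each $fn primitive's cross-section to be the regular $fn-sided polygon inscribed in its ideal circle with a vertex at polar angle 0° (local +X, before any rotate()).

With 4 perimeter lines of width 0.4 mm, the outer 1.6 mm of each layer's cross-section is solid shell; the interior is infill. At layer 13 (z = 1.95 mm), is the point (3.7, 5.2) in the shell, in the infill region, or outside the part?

infill

At z = 1.95 mm: the r=9 cylinder gives a regular 16-gon of circumradius 9 (constant along its height); the cone at (-0.5, -1.5) contributes a regular 16-gon of circumradius 4.827 (interpolated between r1=5 and r2=4 at t=0.173); Subtracting the remaining from the first: starting from the r=9 cylinder, the cone at (-0.5, -1.5) lies wholly inside it (removes its full 71.35 mm² and its 30.14 mm outline becomes a hole wall) — 1 connected region with 1 hole. Overall, the cross-section is one region with 1 hole. The nearest boundary edge runs (3.44, 8.31)→(6.36, 6.36); distance from the point to it = 2.45 mm. The point is inside the cross-section and 2.45 mm from the nearest boundary — more than the 1.6 mm shell width (4 × 0.4), so it's in the infill interior.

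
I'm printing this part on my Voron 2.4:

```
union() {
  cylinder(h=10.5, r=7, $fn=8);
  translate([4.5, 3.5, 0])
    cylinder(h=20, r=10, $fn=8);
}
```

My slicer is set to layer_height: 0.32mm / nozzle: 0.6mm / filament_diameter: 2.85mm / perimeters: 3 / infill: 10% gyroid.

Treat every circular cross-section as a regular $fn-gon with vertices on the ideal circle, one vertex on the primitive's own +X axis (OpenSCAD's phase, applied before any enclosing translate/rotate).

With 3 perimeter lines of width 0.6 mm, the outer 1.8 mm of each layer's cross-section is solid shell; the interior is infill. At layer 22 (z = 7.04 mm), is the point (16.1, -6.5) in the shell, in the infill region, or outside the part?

At z = 7.04 mm: the r=7 cylinder contributes a regular 8-gon of circumradius 7; the cylinder at (4.5, 3.5): section is a regular 8-gon, circumradius r=10; Combining (union): the regions partially overlap (shared area 108.44 mm²), so overlapping operands fuse into one piece — 1 connected region. Overall, the cross-section is a single solid region. The nearest boundary edge runs (14.50, 3.50)→(11.57, -3.57); distance from the point to it = 5.39 mm. The point is not inside any of the regions above, so it lies outside the cross-section (5.39 mm from the nearest boundary).

outside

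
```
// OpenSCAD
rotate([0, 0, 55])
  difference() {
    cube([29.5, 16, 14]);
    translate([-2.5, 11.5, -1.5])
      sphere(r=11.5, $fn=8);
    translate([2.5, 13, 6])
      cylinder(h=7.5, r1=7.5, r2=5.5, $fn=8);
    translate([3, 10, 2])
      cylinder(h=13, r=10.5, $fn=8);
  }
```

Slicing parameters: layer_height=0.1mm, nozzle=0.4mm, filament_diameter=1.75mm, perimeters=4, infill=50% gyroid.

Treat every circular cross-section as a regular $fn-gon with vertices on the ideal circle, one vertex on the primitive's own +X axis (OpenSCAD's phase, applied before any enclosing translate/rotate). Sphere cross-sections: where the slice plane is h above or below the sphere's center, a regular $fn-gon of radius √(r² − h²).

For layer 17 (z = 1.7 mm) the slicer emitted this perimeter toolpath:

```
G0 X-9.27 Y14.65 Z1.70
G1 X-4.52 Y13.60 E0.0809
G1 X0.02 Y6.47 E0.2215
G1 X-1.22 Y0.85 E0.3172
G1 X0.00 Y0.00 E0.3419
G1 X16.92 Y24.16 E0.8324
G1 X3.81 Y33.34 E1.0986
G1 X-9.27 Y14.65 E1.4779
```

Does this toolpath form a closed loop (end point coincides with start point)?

Start point (G0): (-9.27, 14.65). End point (last G1): the path returns to the start — closed.

yes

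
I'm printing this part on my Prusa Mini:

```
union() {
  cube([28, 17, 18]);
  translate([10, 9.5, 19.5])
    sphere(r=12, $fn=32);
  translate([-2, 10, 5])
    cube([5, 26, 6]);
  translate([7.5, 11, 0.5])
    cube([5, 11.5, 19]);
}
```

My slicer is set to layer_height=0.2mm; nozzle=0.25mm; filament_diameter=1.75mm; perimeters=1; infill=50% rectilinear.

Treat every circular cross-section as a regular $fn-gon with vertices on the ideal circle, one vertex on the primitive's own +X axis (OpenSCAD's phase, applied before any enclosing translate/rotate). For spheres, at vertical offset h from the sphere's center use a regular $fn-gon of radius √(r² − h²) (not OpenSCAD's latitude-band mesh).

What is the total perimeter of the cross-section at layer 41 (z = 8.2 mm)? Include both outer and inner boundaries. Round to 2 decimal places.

At z = 8.2 mm: the 28×17 cube contributes its full rectangle (perimeter 90.00 mm); the sphere at (10, 9.5): section is a regular 32-gon, circumradius = √(r²−h²) = √(12²−11.3²) = 4.039 (perimeter = 2·32·4.039·sin(180°/32) = 25.33 mm); the 5×26 cube at (-2, 10) contributes its full rectangle (perimeter 62.00 mm); the cube at (7.5, 11) is present — its section is the full 5×11.5 rectangle (perimeter 33.00 mm); Merging all regions: the regions partially overlap (shared area 101.91 mm²), so the edge portions inside another operand are dropped and the merged outline is re-measured after clipping — boundary = 143.00 mm. Overall, the cross-section is a single solid region. Total boundary length (outer) = 143.00 mm.

143.00 mm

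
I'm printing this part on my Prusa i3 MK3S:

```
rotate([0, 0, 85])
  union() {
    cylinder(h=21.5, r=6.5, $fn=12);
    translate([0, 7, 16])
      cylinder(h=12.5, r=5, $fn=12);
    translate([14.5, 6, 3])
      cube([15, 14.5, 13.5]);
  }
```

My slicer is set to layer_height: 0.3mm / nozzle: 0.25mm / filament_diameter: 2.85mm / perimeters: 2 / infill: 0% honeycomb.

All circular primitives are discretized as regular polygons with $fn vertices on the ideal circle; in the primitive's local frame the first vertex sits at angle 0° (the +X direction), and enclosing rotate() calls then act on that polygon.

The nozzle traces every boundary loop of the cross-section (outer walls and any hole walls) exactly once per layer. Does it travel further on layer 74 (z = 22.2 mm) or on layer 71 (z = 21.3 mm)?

Layer 74 (z = 22.2): the cylinder is not intersected at this z (z outside [0, 21.5]); the r=5 cylinder at (0, 7) gives a regular 12-gon of circumradius 5 (constant along its height) (perimeter = 2·12·5.000·sin(180°/12) = 31.06 mm); the cube at (14.5, 6) is absent (z outside [3, 16.5]); Combining (union): only the r=5 cylinder at (0, 7) is present, so the union is just that shape — boundary = 31.06 mm; (rotated 85° about Z; rotation is an isometry so areas/perimeters/island counts are preserved). So its perimeter = 31.06 mm. Layer 71 (z = 21.3): the r=6.5 cylinder contributes a regular 12-gon of circumradius 6.5 (perimeter = 2·12·6.500·sin(180°/12) = 40.38 mm); the cylinder at (0, 7): section is a regular 12-gon, circumradius r=5 (perimeter = 2·12·5.000·sin(180°/12) = 31.06 mm); the cube at (14.5, 6) is not intersected at this z (z outside [3, 16.5]); Taking the union: the regions partially overlap (shared area 25.62 mm²), so the edge portions inside another operand are dropped and the merged outline is re-measured after clipping — boundary = 51.19 mm; (rotated 85° about Z; rotation is an isometry so areas/perimeters/island counts are preserved). So its perimeter = 51.19 mm. Layer 71 is larger (51.19 vs 31.06 mm).

layer 71 (z = 21.3 mm)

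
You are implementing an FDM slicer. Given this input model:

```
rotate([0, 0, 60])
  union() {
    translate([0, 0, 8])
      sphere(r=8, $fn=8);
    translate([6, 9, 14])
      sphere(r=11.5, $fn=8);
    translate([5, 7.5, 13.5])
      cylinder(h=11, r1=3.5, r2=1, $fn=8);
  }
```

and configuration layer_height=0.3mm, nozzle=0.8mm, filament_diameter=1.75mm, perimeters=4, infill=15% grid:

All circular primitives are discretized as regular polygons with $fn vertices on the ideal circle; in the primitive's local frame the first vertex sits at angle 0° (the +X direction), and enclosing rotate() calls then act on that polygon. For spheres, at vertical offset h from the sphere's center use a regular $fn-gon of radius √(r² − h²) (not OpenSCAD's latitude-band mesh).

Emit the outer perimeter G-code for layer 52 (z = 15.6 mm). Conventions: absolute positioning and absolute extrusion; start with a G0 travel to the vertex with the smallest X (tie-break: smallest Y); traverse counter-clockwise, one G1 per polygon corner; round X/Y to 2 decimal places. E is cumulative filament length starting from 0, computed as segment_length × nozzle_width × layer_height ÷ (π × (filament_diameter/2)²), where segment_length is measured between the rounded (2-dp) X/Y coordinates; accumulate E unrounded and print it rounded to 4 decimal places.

G0 X-15.79 Y6.75 Z15.60
G1 X-10.49 Y-0.17 E0.8697
G1 X-1.92 Y-1.29 E1.7321
G1 X-1.25 Y-2.16 E1.8417
G1 X0.65 Y-2.41 E2.0329
G1 X2.16 Y-1.25 E2.2229
G1 X2.41 Y0.65 E2.4141
G1 X1.78 Y1.48 E2.5181
G1 X5.07 Y4.00 E2.9316
G1 X6.21 Y12.64 E3.8012
G1 X0.90 Y19.56 E4.6715
G1 X-7.74 Y20.70 E5.5411
G1 X-14.66 Y15.39 E6.4114
G1 X-15.79 Y6.75 E7.2809

At z = 15.6 mm: the r=8 sphere slices to a regular 8-gon of circumradius 2.498 (√(r²−h²) with h=7.6 from center); the r=11.5 sphere at (6, 9) contributes a regular 8-gon of circumradius √(11.5²−1.6²) = 11.388; the cone at (5, 7.5): at t=0.191 of its height the radius interpolates to r₁+(r₂−r₁)t = 3.023, giving a regular 8-gon of that circumradius; Taking the union: the regions partially overlap (shared area 34.25 mm²), so overlapping operands fuse into one piece — 1 connected region; (rotated 60° about Z; rotation is an isometry so areas/perimeters/island counts are preserved). The outline is a single polygon with 13 vertices. Extrusion per mm of travel: 0.8 × 0.3 / (π × 0.875²) = 0.099780. Accumulating E over each segment gives final E = 7.2809.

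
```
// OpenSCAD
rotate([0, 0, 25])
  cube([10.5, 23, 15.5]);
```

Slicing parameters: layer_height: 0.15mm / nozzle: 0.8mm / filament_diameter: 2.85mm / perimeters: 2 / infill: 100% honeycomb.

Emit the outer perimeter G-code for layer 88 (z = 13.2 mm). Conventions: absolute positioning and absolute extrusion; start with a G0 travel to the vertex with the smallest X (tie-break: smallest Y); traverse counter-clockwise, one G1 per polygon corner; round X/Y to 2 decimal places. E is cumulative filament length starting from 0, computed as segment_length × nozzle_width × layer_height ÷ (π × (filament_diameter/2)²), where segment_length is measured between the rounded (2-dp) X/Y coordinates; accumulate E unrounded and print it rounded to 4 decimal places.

At z = 13.2 mm: the 10.5×23 cube contributes its full rectangle; (whole slice rotated 25° about Z — lengths, areas and connectivity unchanged). The outline is a single polygon with 4 vertices. Extrusion per mm of travel: 0.8 × 0.15 / (π × 1.425²) = 0.018811. Accumulating E over each segment gives final E = 1.2604.

G0 X-9.72 Y20.85 Z13.20
G1 X0.00 Y0.00 E0.4327
G1 X9.52 Y4.44 E0.6303
G1 X-0.20 Y25.28 E1.0629
G1 X-9.72 Y20.85 E1.2604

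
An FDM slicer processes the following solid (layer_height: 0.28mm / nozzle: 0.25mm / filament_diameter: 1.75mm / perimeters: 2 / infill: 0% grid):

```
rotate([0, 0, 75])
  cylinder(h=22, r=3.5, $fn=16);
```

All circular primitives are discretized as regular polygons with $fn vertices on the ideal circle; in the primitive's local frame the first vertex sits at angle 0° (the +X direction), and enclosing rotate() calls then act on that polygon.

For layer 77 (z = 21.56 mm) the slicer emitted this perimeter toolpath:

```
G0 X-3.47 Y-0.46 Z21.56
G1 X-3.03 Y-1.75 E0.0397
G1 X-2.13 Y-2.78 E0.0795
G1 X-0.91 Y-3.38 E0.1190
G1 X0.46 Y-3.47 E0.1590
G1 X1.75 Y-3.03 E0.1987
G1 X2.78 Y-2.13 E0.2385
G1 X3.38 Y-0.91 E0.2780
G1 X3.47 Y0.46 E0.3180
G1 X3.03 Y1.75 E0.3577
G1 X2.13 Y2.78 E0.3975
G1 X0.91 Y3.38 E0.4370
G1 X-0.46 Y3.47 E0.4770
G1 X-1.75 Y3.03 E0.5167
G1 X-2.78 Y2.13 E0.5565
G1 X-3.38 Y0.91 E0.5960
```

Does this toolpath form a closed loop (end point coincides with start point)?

Start point (G0): (-3.47, -0.46). End point (last G1): the path does not return to the start — open.

no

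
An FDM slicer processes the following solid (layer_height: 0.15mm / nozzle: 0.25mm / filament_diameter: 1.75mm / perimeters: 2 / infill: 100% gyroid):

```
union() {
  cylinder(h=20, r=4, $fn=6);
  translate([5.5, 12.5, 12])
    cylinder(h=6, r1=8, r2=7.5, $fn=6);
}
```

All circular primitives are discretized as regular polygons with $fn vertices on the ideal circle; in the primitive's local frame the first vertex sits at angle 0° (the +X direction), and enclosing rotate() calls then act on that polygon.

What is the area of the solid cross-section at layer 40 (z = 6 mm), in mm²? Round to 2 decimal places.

41.57 mm²

At z = 6 mm: the r=4 cylinder gives a regular 6-gon of circumradius 4 (constant along its height) (area = (6/2)·4.000²·sin(360°/6) = 41.57 mm²); the cone at (5.5, 12.5) does not reach this height (z outside [12, 18]); Merging all regions: only the r=4 cylinder is present, so the union is just that shape — area = 41.57 mm². Overall, the cross-section is a single solid region. Net area = 41.57 mm².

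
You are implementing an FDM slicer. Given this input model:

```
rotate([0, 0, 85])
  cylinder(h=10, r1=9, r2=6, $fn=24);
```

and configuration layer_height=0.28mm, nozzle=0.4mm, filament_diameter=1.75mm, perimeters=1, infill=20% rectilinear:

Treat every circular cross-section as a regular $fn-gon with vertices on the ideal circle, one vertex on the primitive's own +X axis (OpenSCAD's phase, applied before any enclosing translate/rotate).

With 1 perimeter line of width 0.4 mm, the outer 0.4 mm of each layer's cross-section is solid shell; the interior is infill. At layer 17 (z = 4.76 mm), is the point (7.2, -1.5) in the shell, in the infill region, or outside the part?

At z = 4.76 mm: the cone contributes a regular 24-gon of circumradius 7.572 (interpolated between r1=9 and r2=6 at t=0.476); (rotated 85° about Z; rotation is an isometry so areas/perimeters/island counts are preserved). Overall, the cross-section is a single solid region. Undo the 85° rotation: the query point maps to (-0.867, -7.303) in the un-rotated model frame. The nearest boundary edge runs (-1.96, -7.31)→(-0.00, -7.57); distance from the point to it = 0.15 mm. The point is inside the cross-section, 0.15 mm from the nearest boundary — within the 0.4 mm shell band (1 × 0.4).

shell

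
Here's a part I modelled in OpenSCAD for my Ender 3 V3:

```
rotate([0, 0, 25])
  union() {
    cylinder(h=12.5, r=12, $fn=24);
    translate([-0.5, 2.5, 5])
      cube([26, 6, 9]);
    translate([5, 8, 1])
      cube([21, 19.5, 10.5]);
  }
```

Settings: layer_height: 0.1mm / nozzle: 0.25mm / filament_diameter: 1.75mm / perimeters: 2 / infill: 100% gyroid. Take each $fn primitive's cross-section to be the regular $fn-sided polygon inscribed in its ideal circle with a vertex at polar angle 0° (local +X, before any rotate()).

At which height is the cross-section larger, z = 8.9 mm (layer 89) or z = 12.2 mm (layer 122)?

Layer 89 (z = 8.9): the r=12 cylinder gives a regular 24-gon of circumradius 12 (constant along its height) (area = (24/2)·12.000²·sin(360°/24) = 447.24 mm²); the 26×6 cube at (-0.5, 2.5) contributes its full rectangle (area 156.00 mm²); the 21×19.5 cube at (5, 8) contributes its full rectangle (area 409.50 mm²); Combining (union): the regions partially overlap — summed areas 1012.74 mm² minus the doubly-counted overlap 80.12 mm² gives 932.62 mm² — area = 932.62 mm²; (whole slice rotated 25° about Z — lengths, areas and connectivity unchanged). So its area = 932.62 mm². Layer 122 (z = 12.2): the r=12 cylinder contributes a regular 24-gon of circumradius 12 (area = (24/2)·12.000²·sin(360°/24) = 447.24 mm²); the cube at (-0.5, 2.5) is present — its section is the full 26×6 rectangle (area 156.00 mm²); the cube at (5, 8) does not reach this height (z outside [1, 11.5]); Taking the union: the regions partially overlap — summed areas 603.24 mm² minus the doubly-counted overlap 65.44 mm² gives 537.80 mm² — area = 537.80 mm²; (whole slice rotated 25° about Z — lengths, areas and connectivity unchanged). So its area = 537.80 mm². Layer 89 is larger (932.62 vs 537.80 mm²).

layer 89 (z = 8.9 mm)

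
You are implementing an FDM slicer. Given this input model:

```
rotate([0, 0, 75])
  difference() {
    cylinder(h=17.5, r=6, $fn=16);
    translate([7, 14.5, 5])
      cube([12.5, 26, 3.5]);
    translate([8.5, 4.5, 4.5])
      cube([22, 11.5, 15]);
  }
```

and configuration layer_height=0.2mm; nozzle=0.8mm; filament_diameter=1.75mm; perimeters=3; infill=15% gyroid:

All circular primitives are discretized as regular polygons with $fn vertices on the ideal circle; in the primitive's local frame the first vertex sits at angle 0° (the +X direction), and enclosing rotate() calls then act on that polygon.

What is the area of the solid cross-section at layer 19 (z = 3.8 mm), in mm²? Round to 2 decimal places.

At z = 3.8 mm: the cylinder: section is a regular 16-gon, circumradius r=6 (area = (16/2)·6.000²·sin(360°/16) = 110.21 mm²); the cube at (7, 14.5) is absent (z outside [5, 8.5]); the cube at (8.5, 4.5) is absent (z outside [4.5, 19.5]); Subtracting the remaining from the first: none of the subtracted shapes is present at this height, so the r=6 cylinder is unchanged — area = 110.21 mm²; (whole slice rotated 75° about Z — lengths, areas and connectivity unchanged). Overall, the cross-section is a single solid region. Net area = 110.21 mm².

110.21 mm²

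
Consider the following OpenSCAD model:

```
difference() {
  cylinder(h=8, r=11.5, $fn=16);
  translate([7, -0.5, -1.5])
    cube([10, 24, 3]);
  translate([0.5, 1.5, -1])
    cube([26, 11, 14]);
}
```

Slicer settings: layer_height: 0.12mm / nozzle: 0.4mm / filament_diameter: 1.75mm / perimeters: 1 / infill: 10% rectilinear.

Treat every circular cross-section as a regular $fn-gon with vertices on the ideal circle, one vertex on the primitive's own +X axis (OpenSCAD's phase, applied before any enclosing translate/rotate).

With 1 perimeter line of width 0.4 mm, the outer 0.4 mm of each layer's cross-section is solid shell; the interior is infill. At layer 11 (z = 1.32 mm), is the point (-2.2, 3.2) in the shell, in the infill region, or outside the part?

infill

At z = 1.32 mm: the r=11.5 cylinder gives a regular 16-gon of circumradius 11.5 (constant along its height); the cube at (7, -0.5) (footprint 10×24) is included at this height; the cube at (0.5, 1.5) is present — its section is the full 26×11 rectangle; After the difference (first − rest): starting from the r=11.5 cylinder, the 10×24 cube at (7, -0.5) partially overlaps it — only the 29.40 mm² overlap (of its 240.00 mm²) is removed, clipping the outline; the 26×11 cube at (0.5, 1.5) partially overlaps it — only the 58.57 mm² overlap (of its 286.00 mm²) is removed, clipping the outline — 1 connected region. Overall, the cross-section is a single solid region. The nearest boundary edge runs (0.50, 11.40)→(0.50, 1.50); distance from the point to it = 2.70 mm. The point is inside the cross-section and 2.70 mm from the nearest boundary — more than the 0.4 mm shell width (1 × 0.4), so it's in the infill interior.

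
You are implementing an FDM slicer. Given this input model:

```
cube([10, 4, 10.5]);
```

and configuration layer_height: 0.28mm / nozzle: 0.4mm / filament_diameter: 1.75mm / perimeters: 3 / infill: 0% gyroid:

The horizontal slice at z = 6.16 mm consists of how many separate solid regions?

At z = 6.16 mm: the 10×4 cube contributes its full rectangle. The result has 1 disconnected region.

1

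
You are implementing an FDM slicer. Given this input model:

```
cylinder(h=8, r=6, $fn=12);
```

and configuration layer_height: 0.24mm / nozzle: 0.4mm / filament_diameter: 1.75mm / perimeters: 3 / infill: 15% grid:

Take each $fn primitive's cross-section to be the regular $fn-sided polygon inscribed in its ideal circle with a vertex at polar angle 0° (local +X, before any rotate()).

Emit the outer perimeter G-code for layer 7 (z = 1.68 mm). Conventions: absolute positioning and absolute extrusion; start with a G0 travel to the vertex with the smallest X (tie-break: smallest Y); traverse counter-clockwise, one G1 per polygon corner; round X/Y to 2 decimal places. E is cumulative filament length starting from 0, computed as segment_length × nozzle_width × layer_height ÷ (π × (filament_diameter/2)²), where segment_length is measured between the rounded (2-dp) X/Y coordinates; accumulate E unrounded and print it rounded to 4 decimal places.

G0 X-6.00 Y0.00 Z1.68
G1 X-5.20 Y-3.00 E0.1239
G1 X-3.00 Y-5.20 E0.2481
G1 X0.00 Y-6.00 E0.3720
G1 X3.00 Y-5.20 E0.4959
G1 X5.20 Y-3.00 E0.6201
G1 X6.00 Y0.00 E0.7440
G1 X5.20 Y3.00 E0.8680
G1 X3.00 Y5.20 E0.9921
G1 X0.00 Y6.00 E1.1161
G1 X-3.00 Y5.20 E1.2400
G1 X-5.20 Y3.00 E1.3642
G1 X-6.00 Y0.00 E1.4881

At z = 1.68 mm: the cylinder: section is a regular 12-gon, circumradius r=6. The outline is a single polygon with 12 vertices. Extrusion per mm of travel: 0.4 × 0.24 / (π × 0.875²) = 0.039912. Accumulating E over each segment gives final E = 1.4881.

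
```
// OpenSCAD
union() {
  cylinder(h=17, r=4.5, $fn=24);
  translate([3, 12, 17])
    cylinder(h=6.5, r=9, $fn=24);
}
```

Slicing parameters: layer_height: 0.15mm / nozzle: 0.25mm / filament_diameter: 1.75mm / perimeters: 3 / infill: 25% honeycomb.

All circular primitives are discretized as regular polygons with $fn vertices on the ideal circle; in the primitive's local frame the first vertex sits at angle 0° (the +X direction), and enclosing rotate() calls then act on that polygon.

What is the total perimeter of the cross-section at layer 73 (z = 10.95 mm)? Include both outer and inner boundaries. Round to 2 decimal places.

28.19 mm

At z = 10.95 mm: the r=4.5 cylinder gives a regular 24-gon of circumradius 4.5 (constant along its height) (perimeter = 2·24·4.500·sin(180°/24) = 28.19 mm); the cylinder at (3, 12) does not reach this height (z outside [17, 23.5]); Taking the union: only the r=4.5 cylinder is present, so the union is just that shape — boundary = 28.19 mm. Overall, the cross-section is a single solid region. Total boundary length (outer) = 28.19 mm.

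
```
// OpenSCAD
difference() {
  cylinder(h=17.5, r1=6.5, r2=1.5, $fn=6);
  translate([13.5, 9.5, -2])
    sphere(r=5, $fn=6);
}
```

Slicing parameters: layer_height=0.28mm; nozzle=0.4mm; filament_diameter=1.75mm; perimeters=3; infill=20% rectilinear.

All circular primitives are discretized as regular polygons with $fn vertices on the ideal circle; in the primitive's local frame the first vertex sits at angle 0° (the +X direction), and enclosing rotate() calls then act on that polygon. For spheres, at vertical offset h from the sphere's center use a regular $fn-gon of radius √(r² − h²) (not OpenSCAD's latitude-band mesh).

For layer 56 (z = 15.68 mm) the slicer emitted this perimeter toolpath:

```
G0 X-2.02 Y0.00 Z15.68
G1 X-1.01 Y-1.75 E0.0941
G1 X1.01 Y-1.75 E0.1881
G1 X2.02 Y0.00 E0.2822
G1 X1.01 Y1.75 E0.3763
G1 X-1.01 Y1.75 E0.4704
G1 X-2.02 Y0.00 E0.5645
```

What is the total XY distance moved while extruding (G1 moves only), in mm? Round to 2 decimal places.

12.12 mm

Sum the Euclidean lengths of each G1 segment: total = 12.12 mm.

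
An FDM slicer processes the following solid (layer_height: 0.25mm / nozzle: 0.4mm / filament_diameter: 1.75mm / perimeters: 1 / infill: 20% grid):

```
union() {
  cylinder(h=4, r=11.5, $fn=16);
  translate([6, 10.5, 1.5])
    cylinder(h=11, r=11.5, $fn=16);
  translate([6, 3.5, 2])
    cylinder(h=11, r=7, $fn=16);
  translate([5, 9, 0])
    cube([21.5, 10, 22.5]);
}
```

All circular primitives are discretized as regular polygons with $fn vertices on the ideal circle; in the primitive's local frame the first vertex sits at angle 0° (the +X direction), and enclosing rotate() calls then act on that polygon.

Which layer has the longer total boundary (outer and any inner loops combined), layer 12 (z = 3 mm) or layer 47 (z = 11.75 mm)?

layer 12 (z = 3 mm)

Layer 12 (z = 3): the cylinder: section is a regular 16-gon, circumradius r=11.5 (perimeter = 2·16·11.500·sin(180°/16) = 71.79 mm); the cylinder at (6, 10.5): section is a regular 16-gon, circumradius r=11.5 (perimeter = 2·16·11.500·sin(180°/16) = 71.79 mm); the cylinder at (6, 3.5): section is a regular 16-gon, circumradius r=7 (perimeter = 2·16·7.000·sin(180°/16) = 43.70 mm); the 21.5×10 cube at (5, 9) contributes its full rectangle (perimeter 63.00 mm); Merging all regions: the regions partially overlap (shared area 406.61 mm²), so the edge portions inside another operand are dropped and the merged outline is re-measured after clipping — boundary = 118.18 mm. So its perimeter = 118.18 mm. Layer 47 (z = 11.75): the cylinder does not reach this height (z outside [0, 4]); the r=11.5 cylinder at (6, 10.5) gives a regular 16-gon of circumradius 11.5 (constant along its height) (perimeter = 2·16·11.500·sin(180°/16) = 71.79 mm); the r=7 cylinder at (6, 3.5) contributes a regular 16-gon of circumradius 7 (perimeter = 2·16·7.000·sin(180°/16) = 43.70 mm); the cube at (5, 9) is present — its section is the full 21.5×10 rectangle (perimeter 63.00 mm); Taking the union: the regions partially overlap (shared area 237.86 mm²), so the edge portions inside another operand are dropped and the merged outline is re-measured after clipping — boundary = 96.07 mm. So its perimeter = 96.07 mm. Layer 12 is larger (118.18 vs 96.07 mm).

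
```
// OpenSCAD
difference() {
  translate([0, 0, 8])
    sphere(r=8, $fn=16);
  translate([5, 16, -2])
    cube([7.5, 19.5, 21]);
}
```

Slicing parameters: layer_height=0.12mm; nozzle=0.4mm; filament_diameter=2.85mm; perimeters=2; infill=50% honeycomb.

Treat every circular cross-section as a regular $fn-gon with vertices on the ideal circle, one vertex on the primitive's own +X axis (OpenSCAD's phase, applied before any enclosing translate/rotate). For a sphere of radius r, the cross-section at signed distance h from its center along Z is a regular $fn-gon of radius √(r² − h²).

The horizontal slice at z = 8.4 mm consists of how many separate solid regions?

1

At z = 8.4 mm: the r=8 sphere slices to a regular 16-gon of circumradius 7.990 (√(r²−h²) with h=0.4 from center); the cube at (5, 16) (footprint 7.5×19.5) is included at this height; Taking the first minus the rest: starting from the r=8 sphere, the 7.5×19.5 cube at (5, 16) misses the remaining region (no effect) — 1 connected region. The result has 1 disconnected region.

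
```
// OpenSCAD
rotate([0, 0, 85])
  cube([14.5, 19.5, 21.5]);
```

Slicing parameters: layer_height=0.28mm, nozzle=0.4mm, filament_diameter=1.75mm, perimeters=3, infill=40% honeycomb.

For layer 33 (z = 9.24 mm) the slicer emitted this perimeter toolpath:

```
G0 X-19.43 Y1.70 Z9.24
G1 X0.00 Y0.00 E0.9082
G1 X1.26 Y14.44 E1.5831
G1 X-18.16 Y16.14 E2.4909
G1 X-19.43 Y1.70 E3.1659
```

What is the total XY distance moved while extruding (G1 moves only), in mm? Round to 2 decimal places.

Sum the Euclidean lengths of each G1 segment: total = 67.99 mm.

67.99 mm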